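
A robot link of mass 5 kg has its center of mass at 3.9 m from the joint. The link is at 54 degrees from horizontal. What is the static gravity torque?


tau = m*g*L*cos(angle)
= 5 * 9.81 * 3.9 * cos(54 deg)
= 5 * 9.81 * 3.9 * 0.5878
= 112.4404 Nm


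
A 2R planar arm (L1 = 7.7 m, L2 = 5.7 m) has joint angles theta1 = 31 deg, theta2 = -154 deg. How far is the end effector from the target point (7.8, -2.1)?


End effector via forward kinematics:
x = L1*cos(t1) + L2*cos(t1+t2) = 3.4957
y = L1*sin(t1) + L2*sin(t1+t2) = -0.8146
Distance to target:
d = sqrt((7.8 - 3.4957)^2 + (-2.1 - -0.8146)^2)
= sqrt(18.5266 + 1.6522)
= 4.4921 m


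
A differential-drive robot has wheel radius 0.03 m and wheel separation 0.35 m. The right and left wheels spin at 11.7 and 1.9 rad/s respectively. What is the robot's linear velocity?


vR = r*wR = 0.03*11.7 = 0.351 m/s
vL = r*wL = 0.03*1.9 = 0.057 m/s
v = (vR+vL)/2 = 0.204 m/s
omega = (vR-vL)/L = 0.84 rad/s
linear velocity = 0.204 m/s


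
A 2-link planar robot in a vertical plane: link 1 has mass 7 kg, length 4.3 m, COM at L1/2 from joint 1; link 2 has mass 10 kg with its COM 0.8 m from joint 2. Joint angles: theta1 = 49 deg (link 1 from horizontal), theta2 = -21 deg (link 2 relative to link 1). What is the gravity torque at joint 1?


Horizontal distance from joint 1 to link-1 COM:
  x_c1 = (L1/2)*cos(t1) = 2.15 * 0.6561 = 1.4105 m
Horizontal distance from joint 1 to link-2 COM:
  x_c2 = L1*cos(t1) + Lc2*cos(t1+t2)
       = 4.3*0.6561 + 0.8*0.8829 = 3.5274 m
tau1 = m1*g*x_c1 + m2*g*x_c2
     = 7*9.81*1.4105 + 10*9.81*3.5274
     = 96.8609 + 346.0391
     = 442.9 Nm


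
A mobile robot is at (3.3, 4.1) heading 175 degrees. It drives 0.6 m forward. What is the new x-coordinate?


x_new = x0 + d*cos(theta)
= 3.3 + 0.6*cos(175)
= 3.3 + -0.5977
= 2.7023


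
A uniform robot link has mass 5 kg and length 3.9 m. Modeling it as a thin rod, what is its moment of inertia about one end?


I = (1/3) * m * L^2
= (1/3) * 5 * 3.9^2
= 0.333333 * 5 * 15.21
= 25.35 kg*m^2


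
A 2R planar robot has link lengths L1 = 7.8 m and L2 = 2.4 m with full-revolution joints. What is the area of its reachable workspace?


r_max = L1 + L2 = 10.2 m
r_min = |L1 - L2| = 5.4 m
Area = pi*(r_max^2 - r_min^2)
= pi*(104.04 - 29.16)
= pi * 74.88
= 235.2425 m^2


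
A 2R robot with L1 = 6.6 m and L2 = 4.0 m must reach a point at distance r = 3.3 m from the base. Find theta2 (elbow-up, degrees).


cos(theta2) = (r^2 - L1^2 - L2^2) / (2*L1*L2)
cos(theta2) = (10.89 - 43.56 - 16.0) / 52.8
cos(theta2) = -0.92178
theta2 = 157.1878 degrees


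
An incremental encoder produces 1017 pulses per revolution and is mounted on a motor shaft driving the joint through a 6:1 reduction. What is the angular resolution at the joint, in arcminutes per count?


counts per rev = 1017
effective counts at joint = 1017 * 6 = 6102
resolution = 360*60 / 6102
= 3.5398 arcmin/count


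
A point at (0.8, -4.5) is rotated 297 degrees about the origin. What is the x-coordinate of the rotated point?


x' = x*cos(theta) - y*sin(theta)
cos(297 deg) = 0.454, sin(297 deg) = -0.891
x' = 0.8 * 0.454 - -4.5 * -0.891
= 0.3632 - 4.0095
= -3.6463


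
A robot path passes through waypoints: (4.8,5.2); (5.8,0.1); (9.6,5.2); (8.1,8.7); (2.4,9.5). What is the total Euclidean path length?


Segment lengths:
  seg1 = sqrt((1.0)^2 + (-5.1)^2) = 5.1971
  seg2 = sqrt((3.8)^2 + (5.1)^2) = 6.36
  seg3 = sqrt((-1.5)^2 + (3.5)^2) = 3.8079
  seg4 = sqrt((-5.7)^2 + (0.8)^2) = 5.7559
Total = 21.1209


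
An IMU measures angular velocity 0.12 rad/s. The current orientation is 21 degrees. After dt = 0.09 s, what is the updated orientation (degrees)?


delta_theta = w * dt = 0.12 * 0.09 = 0.0108 rad
= 0.6188 deg
theta_new = 21 + 0.6188 = 21.6188 deg


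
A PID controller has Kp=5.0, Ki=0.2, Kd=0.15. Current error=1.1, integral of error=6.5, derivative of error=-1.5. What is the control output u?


u = Kp*e + Ki*int(e) + Kd*de/dt
= 5.0*1.1 + 0.2*6.5 + 0.15*(-1.5)
= 5.5 + 1.3 + -0.225
= 6.575


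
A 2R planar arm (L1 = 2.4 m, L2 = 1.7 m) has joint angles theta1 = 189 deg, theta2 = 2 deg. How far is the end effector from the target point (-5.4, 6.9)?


End effector via forward kinematics:
x = L1*cos(t1) + L2*cos(t1+t2) = -4.0392
y = L1*sin(t1) + L2*sin(t1+t2) = -0.6998
Distance to target:
d = sqrt((-5.4 - -4.0392)^2 + (6.9 - -0.6998)^2)
= sqrt(1.8517 + 57.7572)
= 7.7207 m


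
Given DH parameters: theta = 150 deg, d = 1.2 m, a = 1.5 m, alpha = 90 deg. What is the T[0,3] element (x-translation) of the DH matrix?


T[0,3] = a * cos(theta)
= 1.5 * cos(150 deg)
= 1.5 * -0.866
= -1.299


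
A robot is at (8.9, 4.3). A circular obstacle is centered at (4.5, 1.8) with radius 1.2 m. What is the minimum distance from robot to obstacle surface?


center_dist = sqrt((8.9-4.5)^2 + (4.3-1.8)^2)
= sqrt(19.36 + 6.25)
= 5.0606
min_dist = center_dist - radius = 5.0606 - 1.2 = 3.8606 m


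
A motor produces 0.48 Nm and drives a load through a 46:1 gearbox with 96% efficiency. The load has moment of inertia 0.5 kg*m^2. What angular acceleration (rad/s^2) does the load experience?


tau_out = tau_motor * N * eta
= 0.48 * 46 * 0.96 = 21.1968 Nm
alpha = tau_out / I = 21.1968 / 0.5
= 42.3936 rad/s^2


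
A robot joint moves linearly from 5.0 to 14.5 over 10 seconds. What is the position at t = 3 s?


s = t/T = 3/10 = 0.3
p(t) = p0 + (pf-p0)*s
= 5.0 + (14.5 - 5.0) * 0.3
= 7.85


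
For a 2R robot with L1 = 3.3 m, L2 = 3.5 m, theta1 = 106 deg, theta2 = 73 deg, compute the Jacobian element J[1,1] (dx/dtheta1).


J[1,1] = -L1*sin(t1) - L2*sin(t1+t2)
= -3.3*sin(106) - 3.5*sin(179)
= -3.2332


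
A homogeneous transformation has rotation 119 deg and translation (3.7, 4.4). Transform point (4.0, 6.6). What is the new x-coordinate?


x' = cos(theta)*px - sin(theta)*py + tx
= -0.4848*4.0 - 0.8746*6.6 + 3.7
= -4.0117


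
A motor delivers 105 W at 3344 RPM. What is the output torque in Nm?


omega = 3344 * 2*pi/60 = 350.1829 rad/s
tau = P / omega = 105 / 350.1829
= 0.2998 Nm


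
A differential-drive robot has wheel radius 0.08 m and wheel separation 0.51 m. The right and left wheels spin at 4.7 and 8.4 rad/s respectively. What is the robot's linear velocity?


vR = r*wR = 0.08*4.7 = 0.376 m/s
vL = r*wL = 0.08*8.4 = 0.672 m/s
v = (vR+vL)/2 = 0.524 m/s
omega = (vR-vL)/L = -0.5804 rad/s
linear velocity = 0.524 m/s


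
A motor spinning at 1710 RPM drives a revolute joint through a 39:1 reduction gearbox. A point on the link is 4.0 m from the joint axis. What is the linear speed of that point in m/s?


omega_motor = 1710 * 2*pi/60 = 179.0708 rad/s
omega_joint = omega_motor / 39 = 4.5916 rad/s
v = omega_joint * r = 4.5916 * 4.0
= 18.3662 m/s


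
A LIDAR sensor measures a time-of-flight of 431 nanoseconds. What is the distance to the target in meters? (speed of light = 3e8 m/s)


tof = 431 ns = 4.31e-07 s
dist = c * tof / 2
= 3e8 * 4.31e-07 / 2
= 64.65 m


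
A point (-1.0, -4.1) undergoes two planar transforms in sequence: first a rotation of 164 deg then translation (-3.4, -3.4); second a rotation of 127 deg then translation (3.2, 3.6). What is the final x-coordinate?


After transform 1:
x1 = cos(164)*-1.0 - sin(164)*-4.1 + -3.4 = -1.3086
y1 = sin(164)*-1.0 + cos(164)*-4.1 + -3.4 = 0.2655
After transform 2:
x2 = cos(127)*-1.3086 - sin(127)*0.2655 + 3.2
= 3.7755


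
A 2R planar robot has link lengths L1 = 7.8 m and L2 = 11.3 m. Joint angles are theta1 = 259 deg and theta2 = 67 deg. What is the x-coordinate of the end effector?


Convert angles to radians: theta1 = 4.5204, theta2 = 1.1694
x = L1*cos(theta1) + L2*cos(theta1+theta2)
x = -1.4883 + 9.3681
x = 7.8798


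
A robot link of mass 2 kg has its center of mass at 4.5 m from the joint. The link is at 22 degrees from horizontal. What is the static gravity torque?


tau = m*g*L*cos(angle)
= 2 * 9.81 * 4.5 * cos(22 deg)
= 2 * 9.81 * 4.5 * 0.9272
= 81.8611 Nm


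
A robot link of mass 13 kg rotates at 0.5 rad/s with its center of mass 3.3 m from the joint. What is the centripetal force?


F = m * omega^2 * r
= 13 * 0.5^2 * 3.3
= 13 * 0.25 * 3.3
= 10.725 N


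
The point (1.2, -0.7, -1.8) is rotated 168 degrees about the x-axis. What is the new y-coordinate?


Rotation about x-axis: y' = y*cos(theta) - z*sin(theta)
= -0.7 * -0.9781 - -1.8 * 0.2079
= 1.0589


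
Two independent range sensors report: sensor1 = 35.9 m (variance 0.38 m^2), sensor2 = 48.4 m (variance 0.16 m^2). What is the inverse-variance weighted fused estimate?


w1 = (1/var1) / (1/var1 + 1/var2)
   = 2.6316 / (2.6316 + 6.25) = 0.2963
w2 = 1 - w1 = 0.7037
fused = w1*s1 + w2*s2 = 10.637 + 34.0593
= 44.6963 m


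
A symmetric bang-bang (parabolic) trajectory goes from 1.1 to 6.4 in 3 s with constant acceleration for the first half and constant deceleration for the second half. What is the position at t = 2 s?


Symmetric rest-to-rest: each phase covers (pf-p0)/2 in time T/2. 0.5*a*(T/2)^2 = (pf-p0)/2 => a = 4*(pf-p0)/T^2
a = 4*(6.4-1.1)/3^2 = 2.3556
t = 2 is in the deceleration phase (t > T/2).
p = pf - 0.5*a*(T-t)^2 = 6.4 - 0.5*2.3556*1^2
= 5.2222


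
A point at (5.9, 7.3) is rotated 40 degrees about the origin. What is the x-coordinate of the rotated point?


x' = x*cos(theta) - y*sin(theta)
cos(40 deg) = 0.766, sin(40 deg) = 0.6428
x' = 5.9 * 0.766 - 7.3 * 0.6428
= 4.5197 - 4.6923
= -0.1727


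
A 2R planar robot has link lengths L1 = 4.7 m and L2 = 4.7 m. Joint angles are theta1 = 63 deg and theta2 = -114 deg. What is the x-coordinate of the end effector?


Convert angles to radians: theta1 = 1.0996, theta2 = -1.9897
x = L1*cos(theta1) + L2*cos(theta1+theta2)
x = 2.1338 + 2.9578
x = 5.0916


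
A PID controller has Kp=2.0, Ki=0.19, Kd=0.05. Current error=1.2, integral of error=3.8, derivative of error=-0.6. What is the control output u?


u = Kp*e + Ki*int(e) + Kd*de/dt
= 2.0*1.2 + 0.19*3.8 + 0.05*(-0.6)
= 2.4 + 0.722 + -0.03
= 3.092


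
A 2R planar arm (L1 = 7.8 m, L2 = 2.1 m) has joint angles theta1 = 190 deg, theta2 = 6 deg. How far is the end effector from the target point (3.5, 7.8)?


End effector via forward kinematics:
x = L1*cos(t1) + L2*cos(t1+t2) = -9.7002
y = L1*sin(t1) + L2*sin(t1+t2) = -1.9333
Distance to target:
d = sqrt((3.5 - -9.7002)^2 + (7.8 - -1.9333)^2)
= sqrt(174.244 + 94.737)
= 16.4006 m


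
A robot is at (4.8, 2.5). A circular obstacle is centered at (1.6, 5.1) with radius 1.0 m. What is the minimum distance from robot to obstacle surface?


center_dist = sqrt((4.8-1.6)^2 + (2.5-5.1)^2)
= sqrt(10.24 + 6.76)
= 4.1231
min_dist = center_dist - radius = 4.1231 - 1.0 = 3.1231 m


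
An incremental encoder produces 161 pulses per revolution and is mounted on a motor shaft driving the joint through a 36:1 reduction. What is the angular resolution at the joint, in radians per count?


counts per rev = 161
effective counts at joint = 161 * 36 = 5796
resolution = 2*pi / 5796
= 0.0011 rad/count


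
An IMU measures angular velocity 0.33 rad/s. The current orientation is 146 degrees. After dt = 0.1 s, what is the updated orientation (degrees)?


delta_theta = w * dt = 0.33 * 0.1 = 0.033 rad
= 1.8908 deg
theta_new = 146 + 1.8908 = 147.8908 deg


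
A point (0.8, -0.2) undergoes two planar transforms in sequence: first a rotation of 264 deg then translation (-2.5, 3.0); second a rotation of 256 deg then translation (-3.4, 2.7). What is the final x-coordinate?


After transform 1:
x1 = cos(264)*0.8 - sin(264)*-0.2 + -2.5 = -2.7825
y1 = sin(264)*0.8 + cos(264)*-0.2 + 3.0 = 2.2253
After transform 2:
x2 = cos(256)*-2.7825 - sin(256)*2.2253 + -3.4
= -0.5677


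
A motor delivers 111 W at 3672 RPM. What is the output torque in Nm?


omega = 3672 * 2*pi/60 = 384.5309 rad/s
tau = P / omega = 111 / 384.5309
= 0.2887 Nm


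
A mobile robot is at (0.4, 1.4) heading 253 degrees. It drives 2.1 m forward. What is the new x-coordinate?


x_new = x0 + d*cos(theta)
= 0.4 + 2.1*cos(253)
= 0.4 + -0.614
= -0.214


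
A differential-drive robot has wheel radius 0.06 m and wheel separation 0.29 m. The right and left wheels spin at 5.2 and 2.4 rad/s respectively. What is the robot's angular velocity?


vR = r*wR = 0.06*5.2 = 0.312 m/s
vL = r*wL = 0.06*2.4 = 0.144 m/s
v = (vR+vL)/2 = 0.228 m/s
omega = (vR-vL)/L = 0.5793 rad/s
angular velocity = 0.5793 rad/s


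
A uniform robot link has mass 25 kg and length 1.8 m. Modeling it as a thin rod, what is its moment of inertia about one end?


I = (1/3) * m * L^2
= (1/3) * 25 * 1.8^2
= 0.333333 * 25 * 3.24
= 27.0 kg*m^2


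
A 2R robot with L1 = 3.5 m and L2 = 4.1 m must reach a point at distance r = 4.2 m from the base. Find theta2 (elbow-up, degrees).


cos(theta2) = (r^2 - L1^2 - L2^2) / (2*L1*L2)
cos(theta2) = (17.64 - 12.25 - 16.81) / 28.7
cos(theta2) = -0.397909
theta2 = 113.4476 degrees


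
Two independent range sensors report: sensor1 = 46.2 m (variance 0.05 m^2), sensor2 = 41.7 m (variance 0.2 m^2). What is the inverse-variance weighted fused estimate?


w1 = (1/var1) / (1/var1 + 1/var2)
   = 20.0 / (20.0 + 5.0) = 0.8
w2 = 1 - w1 = 0.2
fused = w1*s1 + w2*s2 = 36.96 + 8.34
= 45.3 m


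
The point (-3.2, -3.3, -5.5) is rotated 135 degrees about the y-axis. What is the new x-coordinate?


Rotation about y-axis: x' = x*cos(theta) + z*sin(theta)
= -3.2 * -0.7071 + -5.5 * 0.7071
= -1.6263


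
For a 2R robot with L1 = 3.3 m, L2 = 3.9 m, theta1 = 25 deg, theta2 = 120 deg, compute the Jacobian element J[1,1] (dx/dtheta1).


J[1,1] = -L1*sin(t1) - L2*sin(t1+t2)
= -3.3*sin(25) - 3.9*sin(145)
= -3.6316


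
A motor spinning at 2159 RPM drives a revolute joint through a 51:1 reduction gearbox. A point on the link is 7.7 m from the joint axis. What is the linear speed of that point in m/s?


omega_motor = 2159 * 2*pi/60 = 226.09 rad/s
omega_joint = omega_motor / 51 = 4.4331 rad/s
v = omega_joint * r = 4.4331 * 7.7
= 34.1351 m/s


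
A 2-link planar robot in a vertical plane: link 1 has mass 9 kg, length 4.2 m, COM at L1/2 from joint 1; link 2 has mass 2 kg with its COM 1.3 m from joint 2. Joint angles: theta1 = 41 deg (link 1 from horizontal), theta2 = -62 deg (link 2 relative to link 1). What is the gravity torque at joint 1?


Horizontal distance from joint 1 to link-1 COM:
  x_c1 = (L1/2)*cos(t1) = 2.1 * 0.7547 = 1.5849 m
Horizontal distance from joint 1 to link-2 COM:
  x_c2 = L1*cos(t1) + Lc2*cos(t1+t2)
       = 4.2*0.7547 + 1.3*0.9336 = 4.3834 m
tau1 = m1*g*x_c1 + m2*g*x_c2
     = 9*9.81*1.5849 + 2*9.81*4.3834
     = 139.9299 + 86.003
     = 225.9329 Nm


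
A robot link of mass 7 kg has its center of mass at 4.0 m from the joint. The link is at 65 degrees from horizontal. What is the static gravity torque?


tau = m*g*L*cos(angle)
= 7 * 9.81 * 4.0 * cos(65 deg)
= 7 * 9.81 * 4.0 * 0.4226
= 116.0848 Nm


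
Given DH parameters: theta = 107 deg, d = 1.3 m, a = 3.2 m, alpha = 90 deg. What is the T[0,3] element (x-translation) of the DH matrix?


T[0,3] = a * cos(theta)
= 3.2 * cos(107 deg)
= 3.2 * -0.2924
= -0.9356


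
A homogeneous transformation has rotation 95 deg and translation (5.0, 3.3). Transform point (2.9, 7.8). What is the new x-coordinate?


x' = cos(theta)*px - sin(theta)*py + tx
= -0.0872*2.9 - 0.9962*7.8 + 5.0
= -3.0231


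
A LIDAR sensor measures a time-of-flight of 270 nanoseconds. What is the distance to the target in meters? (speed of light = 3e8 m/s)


tof = 270 ns = 2.7e-07 s
dist = c * tof / 2
= 3e8 * 2.7e-07 / 2
= 40.5 m


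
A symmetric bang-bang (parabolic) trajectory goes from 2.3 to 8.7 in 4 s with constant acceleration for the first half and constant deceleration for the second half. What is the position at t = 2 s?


Symmetric rest-to-rest: each phase covers (pf-p0)/2 in time T/2. 0.5*a*(T/2)^2 = (pf-p0)/2 => a = 4*(pf-p0)/T^2
a = 4*(8.7-2.3)/4^2 = 1.6
t = 2 is in the acceleration phase (t <= T/2).
p = p0 + 0.5*a*t^2 = 2.3 + 0.5*1.6*2^2
= 5.5


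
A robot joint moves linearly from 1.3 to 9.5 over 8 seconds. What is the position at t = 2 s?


s = t/T = 2/8 = 0.25
p(t) = p0 + (pf-p0)*s
= 1.3 + (9.5 - 1.3) * 0.25
= 3.35


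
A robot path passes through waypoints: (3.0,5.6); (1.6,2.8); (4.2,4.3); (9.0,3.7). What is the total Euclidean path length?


Segment lengths:
  seg1 = sqrt((-1.4)^2 + (-2.8)^2) = 3.1305
  seg2 = sqrt((2.6)^2 + (1.5)^2) = 3.0017
  seg3 = sqrt((4.8)^2 + (-0.6)^2) = 4.8374
Total = 10.9695


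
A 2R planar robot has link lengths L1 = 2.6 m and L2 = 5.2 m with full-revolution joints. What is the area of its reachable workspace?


r_max = L1 + L2 = 7.8 m
r_min = |L1 - L2| = 2.6 m
Area = pi*(r_max^2 - r_min^2)
= pi*(60.84 - 6.76)
= pi * 54.08
= 169.8973 m^2


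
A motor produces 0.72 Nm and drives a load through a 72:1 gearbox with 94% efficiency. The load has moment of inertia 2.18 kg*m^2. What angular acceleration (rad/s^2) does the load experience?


tau_out = tau_motor * N * eta
= 0.72 * 72 * 0.94 = 48.7296 Nm
alpha = tau_out / I = 48.7296 / 2.18
= 22.353 rad/s^2


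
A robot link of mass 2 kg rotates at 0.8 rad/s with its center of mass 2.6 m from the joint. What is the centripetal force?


F = m * omega^2 * r
= 2 * 0.8^2 * 2.6
= 2 * 0.64 * 2.6
= 3.328 N


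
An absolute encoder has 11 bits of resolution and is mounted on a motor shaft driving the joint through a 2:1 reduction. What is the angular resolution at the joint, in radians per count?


counts = 2^11 = 2048
effective counts at joint = 2048 * 2 = 4096
resolution = 2*pi / 4096
= 0.0015 rad/count


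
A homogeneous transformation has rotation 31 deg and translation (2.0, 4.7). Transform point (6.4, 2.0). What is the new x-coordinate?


x' = cos(theta)*px - sin(theta)*py + tx
= 0.8572*6.4 - 0.515*2.0 + 2.0
= 6.4558


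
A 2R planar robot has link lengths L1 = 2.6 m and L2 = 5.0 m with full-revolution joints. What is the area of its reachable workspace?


r_max = L1 + L2 = 7.6 m
r_min = |L1 - L2| = 2.4 m
Area = pi*(r_max^2 - r_min^2)
= pi*(57.76 - 5.76)
= pi * 52.0
= 163.3628 m^2


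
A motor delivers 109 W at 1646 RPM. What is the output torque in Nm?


omega = 1646 * 2*pi/60 = 172.3687 rad/s
tau = P / omega = 109 / 172.3687
= 0.6324 Nm


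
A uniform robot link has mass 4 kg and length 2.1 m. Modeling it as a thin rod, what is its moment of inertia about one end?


I = (1/3) * m * L^2
= (1/3) * 4 * 2.1^2
= 0.333333 * 4 * 4.41
= 5.88 kg*m^2


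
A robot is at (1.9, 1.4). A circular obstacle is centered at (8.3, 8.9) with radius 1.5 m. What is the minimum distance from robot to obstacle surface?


center_dist = sqrt((1.9-8.3)^2 + (1.4-8.9)^2)
= sqrt(40.96 + 56.25)
= 9.8595
min_dist = center_dist - radius = 9.8595 - 1.5 = 8.3595 m


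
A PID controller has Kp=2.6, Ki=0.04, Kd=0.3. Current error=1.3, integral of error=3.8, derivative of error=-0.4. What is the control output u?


u = Kp*e + Ki*int(e) + Kd*de/dt
= 2.6*1.3 + 0.04*3.8 + 0.3*(-0.4)
= 3.38 + 0.152 + -0.12
= 3.412


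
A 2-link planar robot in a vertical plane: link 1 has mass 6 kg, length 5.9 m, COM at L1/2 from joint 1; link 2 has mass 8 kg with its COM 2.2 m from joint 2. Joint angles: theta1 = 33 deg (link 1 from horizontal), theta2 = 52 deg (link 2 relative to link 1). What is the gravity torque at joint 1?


Horizontal distance from joint 1 to link-1 COM:
  x_c1 = (L1/2)*cos(t1) = 2.95 * 0.8387 = 2.4741 m
Horizontal distance from joint 1 to link-2 COM:
  x_c2 = L1*cos(t1) + Lc2*cos(t1+t2)
       = 5.9*0.8387 + 2.2*0.0872 = 5.1399 m
tau1 = m1*g*x_c1 + m2*g*x_c2
     = 6*9.81*2.4741 + 8*9.81*5.1399
     = 145.6242 + 403.3793
     = 549.0035 Nm


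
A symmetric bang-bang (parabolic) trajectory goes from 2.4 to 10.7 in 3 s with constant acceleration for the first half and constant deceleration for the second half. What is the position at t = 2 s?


Symmetric rest-to-rest: each phase covers (pf-p0)/2 in time T/2. 0.5*a*(T/2)^2 = (pf-p0)/2 => a = 4*(pf-p0)/T^2
a = 4*(10.7-2.4)/3^2 = 3.6889
t = 2 is in the deceleration phase (t > T/2).
p = pf - 0.5*a*(T-t)^2 = 10.7 - 0.5*3.6889*1^2
= 8.8556


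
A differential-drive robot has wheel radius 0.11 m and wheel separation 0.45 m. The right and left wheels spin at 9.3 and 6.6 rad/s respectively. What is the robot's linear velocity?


vR = r*wR = 0.11*9.3 = 1.023 m/s
vL = r*wL = 0.11*6.6 = 0.726 m/s
v = (vR+vL)/2 = 0.8745 m/s
omega = (vR-vL)/L = 0.66 rad/s
linear velocity = 0.8745 m/s


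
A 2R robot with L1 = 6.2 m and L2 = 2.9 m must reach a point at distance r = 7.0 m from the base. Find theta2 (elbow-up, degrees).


cos(theta2) = (r^2 - L1^2 - L2^2) / (2*L1*L2)
cos(theta2) = (49.0 - 38.44 - 8.41) / 35.96
cos(theta2) = 0.059789
theta2 = 86.5723 degrees


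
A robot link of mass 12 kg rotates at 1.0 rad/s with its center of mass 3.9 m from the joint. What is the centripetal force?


F = m * omega^2 * r
= 12 * 1.0^2 * 3.9
= 12 * 1.0 * 3.9
= 46.8 N


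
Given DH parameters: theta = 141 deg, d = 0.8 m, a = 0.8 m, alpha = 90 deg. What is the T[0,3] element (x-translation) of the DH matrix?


T[0,3] = a * cos(theta)
= 0.8 * cos(141 deg)
= 0.8 * -0.7771
= -0.6217


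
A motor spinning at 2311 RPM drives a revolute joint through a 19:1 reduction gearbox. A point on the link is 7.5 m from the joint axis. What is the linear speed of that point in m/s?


omega_motor = 2311 * 2*pi/60 = 242.0074 rad/s
omega_joint = omega_motor / 19 = 12.7372 rad/s
v = omega_joint * r = 12.7372 * 7.5
= 95.5292 m/s


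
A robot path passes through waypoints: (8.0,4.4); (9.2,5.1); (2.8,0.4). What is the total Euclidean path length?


Segment lengths:
  seg1 = sqrt((1.2)^2 + (0.7)^2) = 1.3892
  seg2 = sqrt((-6.4)^2 + (-4.7)^2) = 7.9404
Total = 9.3296


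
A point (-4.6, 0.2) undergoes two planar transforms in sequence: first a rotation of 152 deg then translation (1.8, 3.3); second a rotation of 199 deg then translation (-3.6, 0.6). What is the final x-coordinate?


After transform 1:
x1 = cos(152)*-4.6 - sin(152)*0.2 + 1.8 = 5.7677
y1 = sin(152)*-4.6 + cos(152)*0.2 + 3.3 = 0.9638
After transform 2:
x2 = cos(199)*5.7677 - sin(199)*0.9638 + -3.6
= -8.7396


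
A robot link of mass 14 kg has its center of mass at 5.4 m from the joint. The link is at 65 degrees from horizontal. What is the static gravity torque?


tau = m*g*L*cos(angle)
= 14 * 9.81 * 5.4 * cos(65 deg)
= 14 * 9.81 * 5.4 * 0.4226
= 313.4289 Nm


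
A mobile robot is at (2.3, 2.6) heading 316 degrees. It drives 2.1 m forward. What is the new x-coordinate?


x_new = x0 + d*cos(theta)
= 2.3 + 2.1*cos(316)
= 2.3 + 1.5106
= 3.8106


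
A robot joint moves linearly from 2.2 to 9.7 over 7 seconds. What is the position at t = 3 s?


s = t/T = 3/7 = 0.4286
p(t) = p0 + (pf-p0)*s
= 2.2 + (9.7 - 2.2) * 0.4286
= 5.4143


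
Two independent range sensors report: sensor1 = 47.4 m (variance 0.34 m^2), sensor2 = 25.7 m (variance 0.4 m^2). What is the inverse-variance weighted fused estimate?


w1 = (1/var1) / (1/var1 + 1/var2)
   = 2.9412 / (2.9412 + 2.5) = 0.5405
w2 = 1 - w1 = 0.4595
fused = w1*s1 + w2*s2 = 25.6216 + 11.8081
= 37.4297 m


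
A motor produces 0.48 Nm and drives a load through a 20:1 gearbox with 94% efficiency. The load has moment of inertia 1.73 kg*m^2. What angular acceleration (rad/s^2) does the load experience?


tau_out = tau_motor * N * eta
= 0.48 * 20 * 0.94 = 9.024 Nm
alpha = tau_out / I = 9.024 / 1.73
= 5.2162 rad/s^2


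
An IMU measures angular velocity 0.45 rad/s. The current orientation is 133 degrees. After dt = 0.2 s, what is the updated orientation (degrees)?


delta_theta = w * dt = 0.45 * 0.2 = 0.09 rad
= 5.1566 deg
theta_new = 133 + 5.1566 = 138.1566 deg


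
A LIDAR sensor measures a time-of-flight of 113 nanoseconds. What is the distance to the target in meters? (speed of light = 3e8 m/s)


tof = 113 ns = 1.13e-07 s
dist = c * tof / 2
= 3e8 * 1.13e-07 / 2
= 16.95 m


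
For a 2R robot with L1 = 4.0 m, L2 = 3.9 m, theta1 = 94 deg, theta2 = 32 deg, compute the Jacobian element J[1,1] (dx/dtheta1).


J[1,1] = -L1*sin(t1) - L2*sin(t1+t2)
= -4.0*sin(94) - 3.9*sin(126)
= -7.1454


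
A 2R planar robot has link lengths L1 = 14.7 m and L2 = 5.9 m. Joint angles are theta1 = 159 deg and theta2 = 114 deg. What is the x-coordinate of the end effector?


Convert angles to radians: theta1 = 2.7751, theta2 = 1.9897
x = L1*cos(theta1) + L2*cos(theta1+theta2)
x = -13.7236 + 0.3088
x = -13.4149


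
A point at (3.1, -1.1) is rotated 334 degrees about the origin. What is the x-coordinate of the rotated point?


x' = x*cos(theta) - y*sin(theta)
cos(334 deg) = 0.8988, sin(334 deg) = -0.4384
x' = 3.1 * 0.8988 - -1.1 * -0.4384
= 2.7863 - 0.4822
= 2.3041


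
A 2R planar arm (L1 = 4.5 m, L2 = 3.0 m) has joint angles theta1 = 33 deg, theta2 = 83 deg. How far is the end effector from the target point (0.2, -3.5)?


End effector via forward kinematics:
x = L1*cos(t1) + L2*cos(t1+t2) = 2.4589
y = L1*sin(t1) + L2*sin(t1+t2) = 5.1473
Distance to target:
d = sqrt((0.2 - 2.4589)^2 + (-3.5 - 5.1473)^2)
= sqrt(5.1026 + 74.7751)
= 8.9374 m


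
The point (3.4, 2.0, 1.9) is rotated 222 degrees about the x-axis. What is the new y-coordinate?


Rotation about x-axis: y' = y*cos(theta) - z*sin(theta)
= 2.0 * -0.7431 - 1.9 * -0.6691
= -0.2149


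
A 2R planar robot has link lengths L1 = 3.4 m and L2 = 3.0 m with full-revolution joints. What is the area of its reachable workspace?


r_max = L1 + L2 = 6.4 m
r_min = |L1 - L2| = 0.4 m
Area = pi*(r_max^2 - r_min^2)
= pi*(40.96 - 0.16)
= pi * 40.8
= 128.177 m^2


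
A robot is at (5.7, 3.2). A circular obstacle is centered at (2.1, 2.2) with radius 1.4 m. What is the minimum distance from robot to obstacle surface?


center_dist = sqrt((5.7-2.1)^2 + (3.2-2.2)^2)
= sqrt(12.96 + 1.0)
= 3.7363
min_dist = center_dist - radius = 3.7363 - 1.4 = 2.3363 m


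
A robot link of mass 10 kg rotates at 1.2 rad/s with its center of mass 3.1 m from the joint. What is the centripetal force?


F = m * omega^2 * r
= 10 * 1.2^2 * 3.1
= 10 * 1.44 * 3.1
= 44.64 N


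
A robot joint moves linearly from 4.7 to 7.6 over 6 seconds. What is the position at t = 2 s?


s = t/T = 2/6 = 0.3333
p(t) = p0 + (pf-p0)*s
= 4.7 + (7.6 - 4.7) * 0.3333
= 5.6667


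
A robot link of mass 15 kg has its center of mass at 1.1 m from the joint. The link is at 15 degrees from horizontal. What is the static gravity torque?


tau = m*g*L*cos(angle)
= 15 * 9.81 * 1.1 * cos(15 deg)
= 15 * 9.81 * 1.1 * 0.9659
= 156.3496 Nm


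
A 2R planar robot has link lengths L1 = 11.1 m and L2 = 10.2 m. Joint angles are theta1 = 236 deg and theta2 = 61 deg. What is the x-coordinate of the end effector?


Convert angles to radians: theta1 = 4.119, theta2 = 1.0647
x = L1*cos(theta1) + L2*cos(theta1+theta2)
x = -6.207 + 4.6307
x = -1.5763


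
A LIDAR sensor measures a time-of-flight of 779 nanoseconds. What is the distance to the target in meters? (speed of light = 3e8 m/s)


tof = 779 ns = 7.79e-07 s
dist = c * tof / 2
= 3e8 * 7.79e-07 / 2
= 116.85 m


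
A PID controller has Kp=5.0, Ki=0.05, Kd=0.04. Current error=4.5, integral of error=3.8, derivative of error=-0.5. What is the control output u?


u = Kp*e + Ki*int(e) + Kd*de/dt
= 5.0*4.5 + 0.05*3.8 + 0.04*(-0.5)
= 22.5 + 0.19 + -0.02
= 22.67


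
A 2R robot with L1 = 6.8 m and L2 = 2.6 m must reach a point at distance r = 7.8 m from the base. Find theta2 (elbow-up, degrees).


cos(theta2) = (r^2 - L1^2 - L2^2) / (2*L1*L2)
cos(theta2) = (60.84 - 46.24 - 6.76) / 35.36
cos(theta2) = 0.221719
theta2 = 77.19 degrees


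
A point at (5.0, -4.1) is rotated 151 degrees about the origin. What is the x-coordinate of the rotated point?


x' = x*cos(theta) - y*sin(theta)
cos(151 deg) = -0.8746, sin(151 deg) = 0.4848
x' = 5.0 * -0.8746 - -4.1 * 0.4848
= -4.3731 - -1.9877
= -2.3854


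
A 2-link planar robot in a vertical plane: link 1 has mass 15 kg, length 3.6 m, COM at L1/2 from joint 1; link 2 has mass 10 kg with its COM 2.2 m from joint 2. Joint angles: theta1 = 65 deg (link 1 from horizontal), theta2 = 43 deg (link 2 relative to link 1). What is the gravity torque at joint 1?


Horizontal distance from joint 1 to link-1 COM:
  x_c1 = (L1/2)*cos(t1) = 1.8 * 0.4226 = 0.7607 m
Horizontal distance from joint 1 to link-2 COM:
  x_c2 = L1*cos(t1) + Lc2*cos(t1+t2)
       = 3.6*0.4226 + 2.2*-0.309 = 0.8416 m
tau1 = m1*g*x_c1 + m2*g*x_c2
     = 15*9.81*0.7607 + 10*9.81*0.8416
     = 111.9389 + 82.5598
     = 194.4987 Nm


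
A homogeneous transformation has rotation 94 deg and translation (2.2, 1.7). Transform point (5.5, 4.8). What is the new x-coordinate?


x' = cos(theta)*px - sin(theta)*py + tx
= -0.0698*5.5 - 0.9976*4.8 + 2.2
= -2.972


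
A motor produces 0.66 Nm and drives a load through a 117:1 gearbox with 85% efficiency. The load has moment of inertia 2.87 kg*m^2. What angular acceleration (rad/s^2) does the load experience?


tau_out = tau_motor * N * eta
= 0.66 * 117 * 0.85 = 65.637 Nm
alpha = tau_out / I = 65.637 / 2.87
= 22.87 rad/s^2


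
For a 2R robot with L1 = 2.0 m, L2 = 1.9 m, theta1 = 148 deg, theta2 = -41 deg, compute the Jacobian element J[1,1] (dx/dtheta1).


J[1,1] = -L1*sin(t1) - L2*sin(t1+t2)
= -2.0*sin(148) - 1.9*sin(107)
= -2.8768


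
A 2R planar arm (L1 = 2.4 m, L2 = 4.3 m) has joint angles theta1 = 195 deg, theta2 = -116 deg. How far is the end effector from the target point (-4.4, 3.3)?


End effector via forward kinematics:
x = L1*cos(t1) + L2*cos(t1+t2) = -1.4977
y = L1*sin(t1) + L2*sin(t1+t2) = 3.5998
Distance to target:
d = sqrt((-4.4 - -1.4977)^2 + (3.3 - 3.5998)^2)
= sqrt(8.4231 + 0.0899)
= 2.9177 m


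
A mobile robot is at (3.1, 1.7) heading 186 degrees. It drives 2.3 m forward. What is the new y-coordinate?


y_new = y0 + d*sin(theta)
= 1.7 + 2.3*sin(186)
= 1.7 + -0.2404
= 1.4596


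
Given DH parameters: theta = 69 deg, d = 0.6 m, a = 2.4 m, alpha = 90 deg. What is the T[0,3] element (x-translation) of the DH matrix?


T[0,3] = a * cos(theta)
= 2.4 * cos(69 deg)
= 2.4 * 0.3584
= 0.8601


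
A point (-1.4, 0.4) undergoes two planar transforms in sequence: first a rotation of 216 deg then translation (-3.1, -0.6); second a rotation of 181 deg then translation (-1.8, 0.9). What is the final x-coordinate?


After transform 1:
x1 = cos(216)*-1.4 - sin(216)*0.4 + -3.1 = -1.7323
y1 = sin(216)*-1.4 + cos(216)*0.4 + -0.6 = -0.1007
After transform 2:
x2 = cos(181)*-1.7323 - sin(181)*-0.1007 + -1.8
= -0.0698


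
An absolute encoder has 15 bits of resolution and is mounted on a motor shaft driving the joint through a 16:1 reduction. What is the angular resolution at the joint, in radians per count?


counts = 2^15 = 32768
effective counts at joint = 32768 * 16 = 524288
resolution = 2*pi / 524288
= 1.1984e-05 rad/count


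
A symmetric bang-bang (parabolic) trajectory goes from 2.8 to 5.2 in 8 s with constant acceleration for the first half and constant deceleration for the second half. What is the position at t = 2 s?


Symmetric rest-to-rest: each phase covers (pf-p0)/2 in time T/2. 0.5*a*(T/2)^2 = (pf-p0)/2 => a = 4*(pf-p0)/T^2
a = 4*(5.2-2.8)/8^2 = 0.15
t = 2 is in the acceleration phase (t <= T/2).
p = p0 + 0.5*a*t^2 = 2.8 + 0.5*0.15*2^2
= 3.1


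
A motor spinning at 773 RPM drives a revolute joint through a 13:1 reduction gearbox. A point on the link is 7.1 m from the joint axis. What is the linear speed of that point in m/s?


omega_motor = 773 * 2*pi/60 = 80.9484 rad/s
omega_joint = omega_motor / 13 = 6.2268 rad/s
v = omega_joint * r = 6.2268 * 7.1
= 44.2103 m/s


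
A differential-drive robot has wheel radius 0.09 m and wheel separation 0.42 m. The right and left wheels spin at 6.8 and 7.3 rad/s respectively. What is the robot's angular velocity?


vR = r*wR = 0.09*6.8 = 0.612 m/s
vL = r*wL = 0.09*7.3 = 0.657 m/s
v = (vR+vL)/2 = 0.6345 m/s
omega = (vR-vL)/L = -0.1071 rad/s
angular velocity = -0.1071 rad/s


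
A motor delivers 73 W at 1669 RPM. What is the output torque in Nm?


omega = 1669 * 2*pi/60 = 174.7773 rad/s
tau = P / omega = 73 / 174.7773
= 0.4177 Nm


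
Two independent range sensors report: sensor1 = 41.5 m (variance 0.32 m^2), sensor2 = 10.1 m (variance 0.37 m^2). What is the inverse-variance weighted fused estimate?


w1 = (1/var1) / (1/var1 + 1/var2)
   = 3.125 / (3.125 + 2.7027) = 0.5362
w2 = 1 - w1 = 0.4638
fused = w1*s1 + w2*s2 = 22.2536 + 4.6841
= 26.9377 m


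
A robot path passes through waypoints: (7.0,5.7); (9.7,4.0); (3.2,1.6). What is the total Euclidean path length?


Segment lengths:
  seg1 = sqrt((2.7)^2 + (-1.7)^2) = 3.1906
  seg2 = sqrt((-6.5)^2 + (-2.4)^2) = 6.9289
Total = 10.1195


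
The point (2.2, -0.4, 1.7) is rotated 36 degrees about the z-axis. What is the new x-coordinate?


Rotation about z-axis: x' = x*cos(theta) - y*sin(theta)
= 2.2 * 0.809 - -0.4 * 0.5878
= 2.015


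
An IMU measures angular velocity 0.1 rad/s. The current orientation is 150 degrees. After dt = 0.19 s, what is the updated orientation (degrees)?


delta_theta = w * dt = 0.1 * 0.19 = 0.019 rad
= 1.0886 deg
theta_new = 150 + 1.0886 = 151.0886 deg


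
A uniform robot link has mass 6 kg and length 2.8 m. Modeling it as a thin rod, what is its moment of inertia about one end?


I = (1/3) * m * L^2
= (1/3) * 6 * 2.8^2
= 0.333333 * 6 * 7.84
= 15.68 kg*m^2


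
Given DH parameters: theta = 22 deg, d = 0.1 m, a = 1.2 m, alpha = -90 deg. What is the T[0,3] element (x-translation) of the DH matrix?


T[0,3] = a * cos(theta)
= 1.2 * cos(22 deg)
= 1.2 * 0.9272
= 1.1126


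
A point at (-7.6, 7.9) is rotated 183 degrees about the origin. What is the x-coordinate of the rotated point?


x' = x*cos(theta) - y*sin(theta)
cos(183 deg) = -0.9986, sin(183 deg) = -0.0523
x' = -7.6 * -0.9986 - 7.9 * -0.0523
= 7.5896 - -0.4135
= 8.003


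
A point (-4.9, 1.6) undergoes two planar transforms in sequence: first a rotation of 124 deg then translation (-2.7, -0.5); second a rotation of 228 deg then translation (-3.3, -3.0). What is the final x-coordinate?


After transform 1:
x1 = cos(124)*-4.9 - sin(124)*1.6 + -2.7 = -1.2864
y1 = sin(124)*-4.9 + cos(124)*1.6 + -0.5 = -5.457
After transform 2:
x2 = cos(228)*-1.2864 - sin(228)*-5.457 + -3.3
= -6.4946


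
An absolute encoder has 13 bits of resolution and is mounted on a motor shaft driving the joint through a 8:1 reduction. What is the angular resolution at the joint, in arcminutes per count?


counts = 2^13 = 8192
effective counts at joint = 8192 * 8 = 65536
resolution = 360*60 / 65536
= 0.3296 arcmin/count


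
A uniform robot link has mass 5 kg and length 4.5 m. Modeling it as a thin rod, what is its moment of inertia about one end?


I = (1/3) * m * L^2
= (1/3) * 5 * 4.5^2
= 0.333333 * 5 * 20.25
= 33.75 kg*m^2


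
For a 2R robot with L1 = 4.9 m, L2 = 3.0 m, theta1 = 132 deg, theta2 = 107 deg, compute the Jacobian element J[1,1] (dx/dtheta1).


J[1,1] = -L1*sin(t1) - L2*sin(t1+t2)
= -4.9*sin(132) - 3.0*sin(239)
= -1.0699


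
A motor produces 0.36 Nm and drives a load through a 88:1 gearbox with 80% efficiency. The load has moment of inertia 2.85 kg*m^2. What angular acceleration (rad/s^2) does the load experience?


tau_out = tau_motor * N * eta
= 0.36 * 88 * 0.8 = 25.344 Nm
alpha = tau_out / I = 25.344 / 2.85
= 8.8926 rad/s^2


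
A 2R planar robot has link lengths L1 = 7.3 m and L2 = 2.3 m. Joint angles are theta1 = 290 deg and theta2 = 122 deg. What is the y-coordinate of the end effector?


Convert angles to radians: theta1 = 5.0615, theta2 = 2.1293
y = L1*sin(theta1) + L2*sin(theta1+theta2)
y = -6.8598 + 1.8124
y = -5.0473


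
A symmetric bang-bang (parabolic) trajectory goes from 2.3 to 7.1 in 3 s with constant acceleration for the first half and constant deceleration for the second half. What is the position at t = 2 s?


Symmetric rest-to-rest: each phase covers (pf-p0)/2 in time T/2. 0.5*a*(T/2)^2 = (pf-p0)/2 => a = 4*(pf-p0)/T^2
a = 4*(7.1-2.3)/3^2 = 2.1333
t = 2 is in the deceleration phase (t > T/2).
p = pf - 0.5*a*(T-t)^2 = 7.1 - 0.5*2.1333*1^2
= 6.0333


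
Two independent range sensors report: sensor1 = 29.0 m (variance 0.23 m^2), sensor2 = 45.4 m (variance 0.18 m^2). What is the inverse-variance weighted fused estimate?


w1 = (1/var1) / (1/var1 + 1/var2)
   = 4.3478 / (4.3478 + 5.5556) = 0.439
w2 = 1 - w1 = 0.561
fused = w1*s1 + w2*s2 = 12.7317 + 25.4683
= 38.2 m


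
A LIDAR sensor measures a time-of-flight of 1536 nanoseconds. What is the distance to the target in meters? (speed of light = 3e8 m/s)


tof = 1536 ns = 1.536e-06 s
dist = c * tof / 2
= 3e8 * 1.536e-06 / 2
= 230.4 m


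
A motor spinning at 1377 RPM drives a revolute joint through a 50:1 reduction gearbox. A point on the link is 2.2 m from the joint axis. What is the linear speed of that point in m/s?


omega_motor = 1377 * 2*pi/60 = 144.1991 rad/s
omega_joint = omega_motor / 50 = 2.884 rad/s
v = omega_joint * r = 2.884 * 2.2
= 6.3448 m/s


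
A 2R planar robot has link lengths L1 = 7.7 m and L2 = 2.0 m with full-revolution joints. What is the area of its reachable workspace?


r_max = L1 + L2 = 9.7 m
r_min = |L1 - L2| = 5.7 m
Area = pi*(r_max^2 - r_min^2)
= pi*(94.09 - 32.49)
= pi * 61.6
= 193.5221 m^2


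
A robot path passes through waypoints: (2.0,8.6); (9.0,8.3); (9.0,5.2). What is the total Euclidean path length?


Segment lengths:
  seg1 = sqrt((7.0)^2 + (-0.3)^2) = 7.0064
  seg2 = sqrt((0.0)^2 + (-3.1)^2) = 3.1
Total = 10.1064


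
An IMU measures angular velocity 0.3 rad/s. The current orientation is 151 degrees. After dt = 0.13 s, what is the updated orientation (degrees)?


delta_theta = w * dt = 0.3 * 0.13 = 0.039 rad
= 2.2345 deg
theta_new = 151 + 2.2345 = 153.2345 deg


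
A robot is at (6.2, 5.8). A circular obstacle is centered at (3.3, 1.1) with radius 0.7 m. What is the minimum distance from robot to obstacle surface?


center_dist = sqrt((6.2-3.3)^2 + (5.8-1.1)^2)
= sqrt(8.41 + 22.09)
= 5.5227
min_dist = center_dist - radius = 5.5227 - 0.7 = 4.8227 m


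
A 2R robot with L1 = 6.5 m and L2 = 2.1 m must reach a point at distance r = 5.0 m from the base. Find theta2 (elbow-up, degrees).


cos(theta2) = (r^2 - L1^2 - L2^2) / (2*L1*L2)
cos(theta2) = (25.0 - 42.25 - 4.41) / 27.3
cos(theta2) = -0.793407
theta2 = 142.505 degrees


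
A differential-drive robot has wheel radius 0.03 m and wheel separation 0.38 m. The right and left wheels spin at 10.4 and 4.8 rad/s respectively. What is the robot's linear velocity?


vR = r*wR = 0.03*10.4 = 0.312 m/s
vL = r*wL = 0.03*4.8 = 0.144 m/s
v = (vR+vL)/2 = 0.228 m/s
omega = (vR-vL)/L = 0.4421 rad/s
linear velocity = 0.228 m/s


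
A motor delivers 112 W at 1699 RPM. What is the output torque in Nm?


omega = 1699 * 2*pi/60 = 177.9189 rad/s
tau = P / omega = 112 / 177.9189
= 0.6295 Nm


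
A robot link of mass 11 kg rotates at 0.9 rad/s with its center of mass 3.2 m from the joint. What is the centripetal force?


F = m * omega^2 * r
= 11 * 0.9^2 * 3.2
= 11 * 0.81 * 3.2
= 28.512 N


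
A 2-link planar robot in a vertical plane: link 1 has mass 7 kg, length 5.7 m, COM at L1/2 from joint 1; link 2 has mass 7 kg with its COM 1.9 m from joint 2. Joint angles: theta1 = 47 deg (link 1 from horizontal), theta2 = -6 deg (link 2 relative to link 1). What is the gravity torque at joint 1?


Horizontal distance from joint 1 to link-1 COM:
  x_c1 = (L1/2)*cos(t1) = 2.85 * 0.682 = 1.9437 m
Horizontal distance from joint 1 to link-2 COM:
  x_c2 = L1*cos(t1) + Lc2*cos(t1+t2)
       = 5.7*0.682 + 1.9*0.7547 = 5.3213 m
tau1 = m1*g*x_c1 + m2*g*x_c2
     = 7*9.81*1.9437 + 7*9.81*5.3213
     = 133.4736 + 365.4163
     = 498.8899 Nm


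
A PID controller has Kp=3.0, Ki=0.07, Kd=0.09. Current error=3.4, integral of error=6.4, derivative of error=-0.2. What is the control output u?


u = Kp*e + Ki*int(e) + Kd*de/dt
= 3.0*3.4 + 0.07*6.4 + 0.09*(-0.2)
= 10.2 + 0.448 + -0.018
= 10.63
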